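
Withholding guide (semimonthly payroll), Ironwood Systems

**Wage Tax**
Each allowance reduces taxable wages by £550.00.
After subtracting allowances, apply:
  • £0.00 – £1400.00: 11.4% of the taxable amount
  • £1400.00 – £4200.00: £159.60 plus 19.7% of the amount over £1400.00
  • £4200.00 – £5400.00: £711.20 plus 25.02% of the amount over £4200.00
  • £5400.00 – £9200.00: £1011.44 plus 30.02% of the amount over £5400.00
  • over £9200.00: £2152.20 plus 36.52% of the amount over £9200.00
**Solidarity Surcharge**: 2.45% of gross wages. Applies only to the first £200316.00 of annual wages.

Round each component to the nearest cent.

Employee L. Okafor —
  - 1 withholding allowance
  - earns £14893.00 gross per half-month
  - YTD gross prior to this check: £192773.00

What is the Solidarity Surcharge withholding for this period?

£184.80

Solidarity Surcharge: cap £200316.00 − YTD £192773.00 = £7543.00 subject; 2.45% × £7543.00 = £184.80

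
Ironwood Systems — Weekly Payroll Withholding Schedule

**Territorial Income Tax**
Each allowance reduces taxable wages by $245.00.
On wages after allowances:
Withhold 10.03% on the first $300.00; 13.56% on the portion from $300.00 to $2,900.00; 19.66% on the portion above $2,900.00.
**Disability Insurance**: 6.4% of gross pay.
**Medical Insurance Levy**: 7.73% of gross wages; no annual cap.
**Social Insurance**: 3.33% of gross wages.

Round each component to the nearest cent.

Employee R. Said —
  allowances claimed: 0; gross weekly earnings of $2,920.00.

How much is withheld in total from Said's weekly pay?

$896.42

Territorial Income Tax: taxable = $2,920.00
  $382.65 + 19.66% × ($2,920.00 − $2,900.00) = $382.65 + 19.66% × $20.00 = $386.58
Disability Insurance: 6.4% × $2,920.00 = $186.88
Medical Insurance Levy: 7.73% × $2,920.00 = $225.72
Social Insurance: 3.33% × $2,920.00 = $97.24
Total: $386.58 + $186.88 + $225.72 + $97.24 = $896.42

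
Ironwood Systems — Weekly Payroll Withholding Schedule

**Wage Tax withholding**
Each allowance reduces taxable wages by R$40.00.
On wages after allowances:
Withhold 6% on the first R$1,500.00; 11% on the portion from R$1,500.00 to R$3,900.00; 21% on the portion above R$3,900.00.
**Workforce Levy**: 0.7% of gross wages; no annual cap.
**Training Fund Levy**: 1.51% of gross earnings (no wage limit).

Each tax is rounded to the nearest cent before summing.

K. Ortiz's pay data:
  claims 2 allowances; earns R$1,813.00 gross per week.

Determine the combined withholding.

Wage Tax: taxable = R$1,813.00 − 2×R$40.00 = R$1,733.00
  R$90.00 + 11% × (R$1,733.00 − R$1,500.00) = R$90.00 + 11% × R$233.00 = R$115.63
Workforce Levy: 0.7% × R$1,813.00 = R$12.69
Training Fund Levy: 1.51% × R$1,813.00 = R$27.38
Total: R$115.63 + R$12.69 + R$27.38 = R$155.70

R$155.70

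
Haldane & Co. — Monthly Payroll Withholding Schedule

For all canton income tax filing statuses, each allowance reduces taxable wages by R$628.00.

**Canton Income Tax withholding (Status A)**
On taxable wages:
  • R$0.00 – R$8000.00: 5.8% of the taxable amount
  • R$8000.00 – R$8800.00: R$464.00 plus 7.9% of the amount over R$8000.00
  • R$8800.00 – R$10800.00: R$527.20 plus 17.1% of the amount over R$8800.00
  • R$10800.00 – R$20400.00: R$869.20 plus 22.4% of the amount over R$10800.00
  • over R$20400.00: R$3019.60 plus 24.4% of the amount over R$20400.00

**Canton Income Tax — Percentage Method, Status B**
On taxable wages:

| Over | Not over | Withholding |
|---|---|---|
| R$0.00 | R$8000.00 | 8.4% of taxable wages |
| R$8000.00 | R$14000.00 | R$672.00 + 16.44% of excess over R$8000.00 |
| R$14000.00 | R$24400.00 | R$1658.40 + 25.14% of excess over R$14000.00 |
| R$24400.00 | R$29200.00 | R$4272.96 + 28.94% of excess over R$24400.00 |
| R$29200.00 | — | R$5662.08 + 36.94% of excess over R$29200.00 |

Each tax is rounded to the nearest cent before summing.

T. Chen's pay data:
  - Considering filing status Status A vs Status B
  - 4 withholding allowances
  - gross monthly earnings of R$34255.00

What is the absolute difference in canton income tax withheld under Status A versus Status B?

R$814.17

Canton Income Tax (Status A): taxable = R$34255.00 − 4×R$628.00 = R$31743.00
  R$3019.60 + 24.4% × (R$31743.00 − R$20400.00) = R$3019.60 + 24.4% × R$11343.00 = R$5787.29
Canton Income Tax (Status B): taxable = R$34255.00 − 4×R$628.00 = R$31743.00
  R$5662.08 + 36.94% × (R$31743.00 − R$29200.00) = R$5662.08 + 36.94% × R$2543.00 = R$6601.46
Difference: |R$5787.29 − R$6601.46| = R$814.17 (higher under Status B)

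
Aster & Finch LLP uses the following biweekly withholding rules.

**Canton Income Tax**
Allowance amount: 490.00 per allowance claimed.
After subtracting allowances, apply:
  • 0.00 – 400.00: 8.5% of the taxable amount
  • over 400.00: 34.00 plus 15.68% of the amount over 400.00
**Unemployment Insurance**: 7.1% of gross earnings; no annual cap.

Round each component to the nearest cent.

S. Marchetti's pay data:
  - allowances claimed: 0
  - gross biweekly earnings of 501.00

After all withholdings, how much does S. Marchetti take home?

Canton Income Tax: taxable = 501.00
  34.00 + 15.68% × (501.00 − 400.00) = 34.00 + 15.68% × 101.00 = 49.84
Unemployment Insurance: 7.1% × 501.00 = 35.57
Total withheld: 49.84 + 35.57 = 85.41
Net pay: 501.00 − 85.41 = 415.59

415.59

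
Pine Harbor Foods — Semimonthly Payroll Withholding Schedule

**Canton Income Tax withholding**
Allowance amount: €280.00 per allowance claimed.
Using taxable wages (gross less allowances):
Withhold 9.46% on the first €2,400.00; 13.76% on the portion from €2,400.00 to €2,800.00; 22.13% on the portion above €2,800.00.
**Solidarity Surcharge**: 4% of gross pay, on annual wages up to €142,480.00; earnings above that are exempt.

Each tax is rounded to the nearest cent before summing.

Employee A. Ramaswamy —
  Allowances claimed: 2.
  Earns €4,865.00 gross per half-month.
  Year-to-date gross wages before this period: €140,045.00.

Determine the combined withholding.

€712.54

Canton Income Tax: taxable = €4,865.00 − 2×€280.00 = €4,305.00
  €282.08 + 22.13% × (€4,305.00 − €2,800.00) = €282.08 + 22.13% × €1,505.00 = €615.14
Solidarity Surcharge: cap €142,480.00 − YTD €140,045.00 = €2,435.00 subject; 4% × €2,435.00 = €97.40
Total: €615.14 + €97.40 = €712.54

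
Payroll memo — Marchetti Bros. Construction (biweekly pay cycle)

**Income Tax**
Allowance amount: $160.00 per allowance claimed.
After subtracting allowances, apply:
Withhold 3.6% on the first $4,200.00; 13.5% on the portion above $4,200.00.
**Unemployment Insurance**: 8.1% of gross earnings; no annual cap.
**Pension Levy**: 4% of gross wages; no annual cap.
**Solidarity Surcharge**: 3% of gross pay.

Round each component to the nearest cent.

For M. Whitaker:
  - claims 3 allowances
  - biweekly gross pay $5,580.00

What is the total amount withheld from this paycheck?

$1,115.28

Income Tax: taxable = $5,580.00 − 3×$160.00 = $5,100.00
  $151.20 + 13.5% × ($5,100.00 − $4,200.00) = $151.20 + 13.5% × $900.00 = $272.70
Unemployment Insurance: 8.1% × $5,580.00 = $451.98
Pension Levy: 4% × $5,580.00 = $223.20
Solidarity Surcharge: 3% × $5,580.00 = $167.40
Total: $272.70 + $451.98 + $223.20 + $167.40 = $1,115.28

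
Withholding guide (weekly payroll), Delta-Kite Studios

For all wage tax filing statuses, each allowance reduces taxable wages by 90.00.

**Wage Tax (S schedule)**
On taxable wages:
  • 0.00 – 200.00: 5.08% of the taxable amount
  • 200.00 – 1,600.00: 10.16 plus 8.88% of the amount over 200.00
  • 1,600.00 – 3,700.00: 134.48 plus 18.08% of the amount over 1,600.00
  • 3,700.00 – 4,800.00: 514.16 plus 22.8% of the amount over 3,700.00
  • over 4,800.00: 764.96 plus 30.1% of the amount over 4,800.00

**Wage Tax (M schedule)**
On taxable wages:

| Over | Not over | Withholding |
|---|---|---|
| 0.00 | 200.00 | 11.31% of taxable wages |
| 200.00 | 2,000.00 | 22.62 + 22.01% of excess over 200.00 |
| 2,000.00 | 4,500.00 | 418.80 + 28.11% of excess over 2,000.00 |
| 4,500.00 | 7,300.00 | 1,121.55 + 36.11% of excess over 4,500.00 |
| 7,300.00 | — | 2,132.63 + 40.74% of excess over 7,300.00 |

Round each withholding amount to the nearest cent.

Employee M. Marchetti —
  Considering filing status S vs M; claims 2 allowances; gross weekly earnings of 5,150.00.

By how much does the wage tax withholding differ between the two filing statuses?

Wage Tax (S): taxable = 5,150.00 − 2×90.00 = 4,970.00
  764.96 + 30.1% × (4,970.00 − 4,800.00) = 764.96 + 30.1% × 170.00 = 816.13
Wage Tax (M): taxable = 5,150.00 − 2×90.00 = 4,970.00
  1,121.55 + 36.11% × (4,970.00 − 4,500.00) = 1,121.55 + 36.11% × 470.00 = 1,291.27
Difference: |816.13 − 1,291.27| = 475.14 (higher under M)

475.14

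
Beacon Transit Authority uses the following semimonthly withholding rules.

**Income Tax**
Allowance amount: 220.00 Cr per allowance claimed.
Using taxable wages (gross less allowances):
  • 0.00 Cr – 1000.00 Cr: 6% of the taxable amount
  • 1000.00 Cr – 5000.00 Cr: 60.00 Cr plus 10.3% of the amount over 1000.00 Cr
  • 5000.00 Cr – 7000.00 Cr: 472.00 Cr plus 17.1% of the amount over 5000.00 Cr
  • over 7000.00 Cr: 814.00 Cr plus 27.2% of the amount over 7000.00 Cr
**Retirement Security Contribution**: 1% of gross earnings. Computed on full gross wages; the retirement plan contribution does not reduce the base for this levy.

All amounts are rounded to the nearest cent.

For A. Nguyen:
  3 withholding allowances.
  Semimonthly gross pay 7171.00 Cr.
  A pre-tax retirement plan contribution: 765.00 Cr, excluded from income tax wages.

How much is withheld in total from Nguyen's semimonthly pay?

Income Tax: taxable = 7171.00 Cr − 765.00 Cr − 3×220.00 Cr = 5746.00 Cr
  472.00 Cr + 17.1% × (5746.00 Cr − 5000.00 Cr) = 472.00 Cr + 17.1% × 746.00 Cr = 599.57 Cr
Retirement Security Contribution: 1% × 7171.00 Cr = 71.71 Cr
Total: 599.57 Cr + 71.71 Cr = 671.28 Cr

671.28 Cr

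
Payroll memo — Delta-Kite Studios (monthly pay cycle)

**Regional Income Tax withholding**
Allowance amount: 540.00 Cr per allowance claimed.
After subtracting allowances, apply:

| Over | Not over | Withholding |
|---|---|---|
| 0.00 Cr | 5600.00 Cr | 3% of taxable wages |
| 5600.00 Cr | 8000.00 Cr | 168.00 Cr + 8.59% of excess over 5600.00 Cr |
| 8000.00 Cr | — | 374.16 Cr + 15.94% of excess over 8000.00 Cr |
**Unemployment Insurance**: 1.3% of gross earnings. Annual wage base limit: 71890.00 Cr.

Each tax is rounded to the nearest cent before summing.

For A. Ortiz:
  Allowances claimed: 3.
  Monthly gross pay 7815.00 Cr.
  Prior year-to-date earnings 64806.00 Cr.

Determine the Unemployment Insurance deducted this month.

Unemployment Insurance: cap 71890.00 Cr − YTD 64806.00 Cr = 7084.00 Cr subject; 1.3% × 7084.00 Cr = 92.09 Cr

92.09 Cr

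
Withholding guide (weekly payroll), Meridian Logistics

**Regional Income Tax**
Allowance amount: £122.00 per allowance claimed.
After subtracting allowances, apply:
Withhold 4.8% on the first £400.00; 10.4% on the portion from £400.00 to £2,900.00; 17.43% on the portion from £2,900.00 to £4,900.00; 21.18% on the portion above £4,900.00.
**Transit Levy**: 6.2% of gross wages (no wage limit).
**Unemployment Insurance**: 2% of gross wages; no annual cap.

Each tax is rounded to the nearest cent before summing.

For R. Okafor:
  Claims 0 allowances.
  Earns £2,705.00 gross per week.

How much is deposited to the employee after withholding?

Regional Income Tax: taxable = £2,705.00
  £19.20 + 10.4% × (£2,705.00 − £400.00) = £19.20 + 10.4% × £2,305.00 = £258.92
Transit Levy: 6.2% × £2,705.00 = £167.71
Unemployment Insurance: 2% × £2,705.00 = £54.10
Total withheld: £258.92 + £167.71 + £54.10 = £480.73
Net pay: £2,705.00 − £480.73 = £2,224.27

£2,224.27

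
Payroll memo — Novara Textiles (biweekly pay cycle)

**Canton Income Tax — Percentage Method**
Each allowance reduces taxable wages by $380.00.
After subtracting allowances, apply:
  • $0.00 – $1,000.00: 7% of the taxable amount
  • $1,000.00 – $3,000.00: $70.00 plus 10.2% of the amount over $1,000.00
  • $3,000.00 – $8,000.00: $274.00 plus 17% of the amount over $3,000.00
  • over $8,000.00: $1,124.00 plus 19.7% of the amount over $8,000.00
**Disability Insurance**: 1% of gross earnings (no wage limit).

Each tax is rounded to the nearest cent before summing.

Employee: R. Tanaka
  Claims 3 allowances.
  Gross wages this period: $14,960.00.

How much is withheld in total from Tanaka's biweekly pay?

Canton Income Tax: taxable = $14,960.00 − 3×$380.00 = $13,820.00
  $1,124.00 + 19.7% × ($13,820.00 − $8,000.00) = $1,124.00 + 19.7% × $5,820.00 = $2,270.54
Disability Insurance: 1% × $14,960.00 = $149.60
Total: $2,270.54 + $149.60 = $2,420.14

$2,420.14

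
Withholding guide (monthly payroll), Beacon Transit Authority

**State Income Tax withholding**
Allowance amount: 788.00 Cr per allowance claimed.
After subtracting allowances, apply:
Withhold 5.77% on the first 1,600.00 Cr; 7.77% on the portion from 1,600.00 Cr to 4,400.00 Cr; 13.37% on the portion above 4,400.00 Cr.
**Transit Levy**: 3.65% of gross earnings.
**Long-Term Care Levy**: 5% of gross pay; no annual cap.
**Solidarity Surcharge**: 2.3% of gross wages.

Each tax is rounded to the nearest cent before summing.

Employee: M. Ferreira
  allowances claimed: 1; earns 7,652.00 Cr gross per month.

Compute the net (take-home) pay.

6,174.78 Cr

State Income Tax: taxable = 7,652.00 Cr − 1×788.00 Cr = 6,864.00 Cr
  309.88 Cr + 13.37% × (6,864.00 Cr − 4,400.00 Cr) = 309.88 Cr + 13.37% × 2,464.00 Cr = 639.32 Cr
Transit Levy: 3.65% × 7,652.00 Cr = 279.30 Cr
Long-Term Care Levy: 5% × 7,652.00 Cr = 382.60 Cr
Solidarity Surcharge: 2.3% × 7,652.00 Cr = 176.00 Cr
Total withheld: 639.32 Cr + 279.30 Cr + 382.60 Cr + 176.00 Cr = 1,477.22 Cr
Net pay: 7,652.00 Cr − 1,477.22 Cr = 6,174.78 Cr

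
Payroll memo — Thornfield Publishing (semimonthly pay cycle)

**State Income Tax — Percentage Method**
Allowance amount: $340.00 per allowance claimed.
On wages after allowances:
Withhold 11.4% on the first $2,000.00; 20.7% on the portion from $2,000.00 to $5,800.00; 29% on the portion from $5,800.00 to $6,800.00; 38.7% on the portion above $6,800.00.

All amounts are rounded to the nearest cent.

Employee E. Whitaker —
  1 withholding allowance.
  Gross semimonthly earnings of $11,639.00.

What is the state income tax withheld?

$3,045.71

State Income Tax: taxable = $11,639.00 − 1×$340.00 = $11,299.00
  $1,304.60 + 38.7% × ($11,299.00 − $6,800.00) = $1,304.60 + 38.7% × $4,499.00 = $3,045.71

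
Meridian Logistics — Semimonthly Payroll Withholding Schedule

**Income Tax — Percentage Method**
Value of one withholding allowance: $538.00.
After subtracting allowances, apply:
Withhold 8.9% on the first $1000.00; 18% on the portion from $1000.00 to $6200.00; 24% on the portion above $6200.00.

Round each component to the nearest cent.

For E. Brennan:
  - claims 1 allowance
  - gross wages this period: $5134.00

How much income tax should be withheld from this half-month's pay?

Income Tax: taxable = $5134.00 − 1×$538.00 = $4596.00
  $89.00 + 18% × ($4596.00 − $1000.00) = $89.00 + 18% × $3596.00 = $736.28

$736.28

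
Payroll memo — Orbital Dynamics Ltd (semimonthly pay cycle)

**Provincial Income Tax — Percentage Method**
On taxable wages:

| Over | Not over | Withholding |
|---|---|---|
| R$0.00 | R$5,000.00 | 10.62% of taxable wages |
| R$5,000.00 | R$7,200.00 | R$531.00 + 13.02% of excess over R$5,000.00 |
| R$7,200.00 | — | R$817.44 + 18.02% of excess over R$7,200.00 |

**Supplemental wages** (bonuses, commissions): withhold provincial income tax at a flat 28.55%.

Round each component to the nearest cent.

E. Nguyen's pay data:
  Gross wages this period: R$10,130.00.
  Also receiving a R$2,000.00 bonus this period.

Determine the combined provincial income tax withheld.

R$1,916.43

Provincial Income Tax: taxable = R$10,130.00
  R$817.44 + 18.02% × (R$10,130.00 − R$7,200.00) = R$817.44 + 18.02% × R$2,930.00 = R$1,345.43
Supplemental (28.55% flat on bonus): 28.55% × R$2,000.00 = R$571.00
Total provincial income tax: R$1,345.43 + R$571.00 = R$1,916.43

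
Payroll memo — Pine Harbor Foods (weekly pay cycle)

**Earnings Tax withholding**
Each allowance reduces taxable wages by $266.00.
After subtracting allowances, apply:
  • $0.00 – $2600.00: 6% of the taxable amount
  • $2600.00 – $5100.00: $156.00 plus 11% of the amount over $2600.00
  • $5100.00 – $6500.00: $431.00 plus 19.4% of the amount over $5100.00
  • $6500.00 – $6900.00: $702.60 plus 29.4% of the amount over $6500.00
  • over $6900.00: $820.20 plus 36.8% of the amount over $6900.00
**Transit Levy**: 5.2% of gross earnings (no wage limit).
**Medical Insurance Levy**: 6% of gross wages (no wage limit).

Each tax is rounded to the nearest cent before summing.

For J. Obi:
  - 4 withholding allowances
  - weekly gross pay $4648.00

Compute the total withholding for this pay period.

Earnings Tax: taxable = $4648.00 − 4×$266.00 = $3584.00
  $156.00 + 11% × ($3584.00 − $2600.00) = $156.00 + 11% × $984.00 = $264.24
Transit Levy: 5.2% × $4648.00 = $241.70
Medical Insurance Levy: 6% × $4648.00 = $278.88
Total: $264.24 + $241.70 + $278.88 = $784.82

$784.82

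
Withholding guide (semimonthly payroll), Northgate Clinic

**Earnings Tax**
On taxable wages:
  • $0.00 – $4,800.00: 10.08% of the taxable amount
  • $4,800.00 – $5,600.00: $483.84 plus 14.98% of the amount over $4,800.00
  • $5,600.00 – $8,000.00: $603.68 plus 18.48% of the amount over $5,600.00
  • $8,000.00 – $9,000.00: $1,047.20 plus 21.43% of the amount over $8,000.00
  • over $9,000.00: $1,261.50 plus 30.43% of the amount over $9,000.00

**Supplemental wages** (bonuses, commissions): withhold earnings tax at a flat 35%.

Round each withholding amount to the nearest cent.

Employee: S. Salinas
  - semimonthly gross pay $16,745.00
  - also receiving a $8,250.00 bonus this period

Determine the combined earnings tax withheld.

$6,505.80

Earnings Tax: taxable = $16,745.00
  $1,261.50 + 30.43% × ($16,745.00 − $9,000.00) = $1,261.50 + 30.43% × $7,745.00 = $3,618.30
Supplemental (35% flat on bonus): 35% × $8,250.00 = $2,887.50
Total earnings tax: $3,618.30 + $2,887.50 = $6,505.80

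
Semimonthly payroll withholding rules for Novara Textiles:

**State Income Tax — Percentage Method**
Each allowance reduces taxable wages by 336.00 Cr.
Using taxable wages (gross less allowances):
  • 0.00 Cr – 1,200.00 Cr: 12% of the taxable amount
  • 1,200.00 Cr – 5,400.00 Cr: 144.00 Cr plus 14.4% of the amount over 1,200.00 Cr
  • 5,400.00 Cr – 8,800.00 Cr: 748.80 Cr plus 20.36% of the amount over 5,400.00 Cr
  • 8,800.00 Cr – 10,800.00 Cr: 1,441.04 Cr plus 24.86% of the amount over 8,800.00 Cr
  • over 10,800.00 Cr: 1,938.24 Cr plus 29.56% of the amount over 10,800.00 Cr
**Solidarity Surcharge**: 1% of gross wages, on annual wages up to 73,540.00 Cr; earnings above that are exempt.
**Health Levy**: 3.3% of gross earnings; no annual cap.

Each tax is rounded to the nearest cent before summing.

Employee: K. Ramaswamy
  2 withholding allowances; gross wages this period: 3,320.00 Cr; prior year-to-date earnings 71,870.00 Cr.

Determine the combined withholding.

State Income Tax: taxable = 3,320.00 Cr − 2×336.00 Cr = 2,648.00 Cr
  144.00 Cr + 14.4% × (2,648.00 Cr − 1,200.00 Cr) = 144.00 Cr + 14.4% × 1,448.00 Cr = 352.51 Cr
Solidarity Surcharge: cap 73,540.00 Cr − YTD 71,870.00 Cr = 1,670.00 Cr subject; 1% × 1,670.00 Cr = 16.70 Cr
Health Levy: 3.3% × 3,320.00 Cr = 109.56 Cr
Total: 352.51 Cr + 16.70 Cr + 109.56 Cr = 478.77 Cr

478.77 Cr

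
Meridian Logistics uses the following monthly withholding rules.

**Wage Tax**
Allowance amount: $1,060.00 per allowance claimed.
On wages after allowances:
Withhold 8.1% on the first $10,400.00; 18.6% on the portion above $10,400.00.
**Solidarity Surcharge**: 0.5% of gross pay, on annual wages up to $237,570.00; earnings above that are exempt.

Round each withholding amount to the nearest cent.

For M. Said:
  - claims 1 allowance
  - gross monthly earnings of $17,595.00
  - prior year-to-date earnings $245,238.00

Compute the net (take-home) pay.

$15,611.49

Wage Tax: taxable = $17,595.00 − 1×$1,060.00 = $16,535.00
  $842.40 + 18.6% × ($16,535.00 − $10,400.00) = $842.40 + 18.6% × $6,135.00 = $1,983.51
Solidarity Surcharge: YTD $245,238.00 ≥ cap $237,570.00 → $0.00
Total withheld: $1,983.51 + $0.00 = $1,983.51
Net pay: $17,595.00 − $1,983.51 = $15,611.49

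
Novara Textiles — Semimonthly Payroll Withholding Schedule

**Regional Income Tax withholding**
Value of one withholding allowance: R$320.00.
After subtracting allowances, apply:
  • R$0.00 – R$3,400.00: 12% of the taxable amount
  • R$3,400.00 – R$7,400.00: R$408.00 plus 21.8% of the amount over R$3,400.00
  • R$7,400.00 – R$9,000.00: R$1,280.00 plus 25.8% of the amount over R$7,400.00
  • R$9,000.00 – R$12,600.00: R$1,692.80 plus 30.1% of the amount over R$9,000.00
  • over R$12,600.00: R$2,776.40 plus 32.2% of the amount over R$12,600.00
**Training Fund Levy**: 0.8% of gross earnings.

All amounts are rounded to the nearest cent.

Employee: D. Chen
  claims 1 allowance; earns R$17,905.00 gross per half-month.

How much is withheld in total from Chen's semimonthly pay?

Regional Income Tax: taxable = R$17,905.00 − 1×R$320.00 = R$17,585.00
  R$2,776.40 + 32.2% × (R$17,585.00 − R$12,600.00) = R$2,776.40 + 32.2% × R$4,985.00 = R$4,381.57
Training Fund Levy: 0.8% × R$17,905.00 = R$143.24
Total: R$4,381.57 + R$143.24 = R$4,524.81

R$4,524.81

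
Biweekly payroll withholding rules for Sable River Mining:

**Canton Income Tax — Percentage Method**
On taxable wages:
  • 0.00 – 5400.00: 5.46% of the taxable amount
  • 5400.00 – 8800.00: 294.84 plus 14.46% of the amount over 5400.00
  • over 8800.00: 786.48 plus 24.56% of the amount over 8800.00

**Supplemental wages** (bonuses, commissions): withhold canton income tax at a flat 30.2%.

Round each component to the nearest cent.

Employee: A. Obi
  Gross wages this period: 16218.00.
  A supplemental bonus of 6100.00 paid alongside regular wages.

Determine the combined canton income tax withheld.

4450.54

Canton Income Tax: taxable = 16218.00
  786.48 + 24.56% × (16218.00 − 8800.00) = 786.48 + 24.56% × 7418.00 = 2608.34
Supplemental (30.2% flat on bonus): 30.2% × 6100.00 = 1842.20
Total canton income tax: 2608.34 + 1842.20 = 4450.54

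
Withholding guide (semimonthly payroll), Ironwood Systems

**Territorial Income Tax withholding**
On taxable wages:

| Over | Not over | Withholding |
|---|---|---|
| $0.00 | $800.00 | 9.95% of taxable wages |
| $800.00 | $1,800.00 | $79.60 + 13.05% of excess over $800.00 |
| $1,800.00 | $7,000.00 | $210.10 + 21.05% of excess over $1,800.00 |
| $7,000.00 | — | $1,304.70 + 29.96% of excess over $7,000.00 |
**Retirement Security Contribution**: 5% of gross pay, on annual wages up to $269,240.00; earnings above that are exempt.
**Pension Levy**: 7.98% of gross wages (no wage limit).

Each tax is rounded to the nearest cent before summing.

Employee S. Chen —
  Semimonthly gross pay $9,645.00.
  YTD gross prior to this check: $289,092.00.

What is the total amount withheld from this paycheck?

$2,866.81

Territorial Income Tax: taxable = $9,645.00
  $1,304.70 + 29.96% × ($9,645.00 − $7,000.00) = $1,304.70 + 29.96% × $2,645.00 = $2,097.14
Retirement Security Contribution: YTD $289,092.00 ≥ cap $269,240.00 → $0.00
Pension Levy: 7.98% × $9,645.00 = $769.67
Total: $2,097.14 + $0.00 + $769.67 = $2,866.81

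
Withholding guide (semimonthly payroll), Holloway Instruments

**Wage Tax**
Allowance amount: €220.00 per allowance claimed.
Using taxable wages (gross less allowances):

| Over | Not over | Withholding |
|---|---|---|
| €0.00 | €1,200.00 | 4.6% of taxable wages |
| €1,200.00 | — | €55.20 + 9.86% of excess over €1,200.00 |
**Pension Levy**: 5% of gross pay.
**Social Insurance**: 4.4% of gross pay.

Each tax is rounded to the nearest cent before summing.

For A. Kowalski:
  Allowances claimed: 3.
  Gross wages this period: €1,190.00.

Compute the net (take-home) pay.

€1,053.76

Wage Tax: taxable = €1,190.00 − 3×€220.00 = €530.00
  4.6% × €530.00 = €24.38
Pension Levy: 5% × €1,190.00 = €59.50
Social Insurance: 4.4% × €1,190.00 = €52.36
Total withheld: €24.38 + €59.50 + €52.36 = €136.24
Net pay: €1,190.00 − €136.24 = €1,053.76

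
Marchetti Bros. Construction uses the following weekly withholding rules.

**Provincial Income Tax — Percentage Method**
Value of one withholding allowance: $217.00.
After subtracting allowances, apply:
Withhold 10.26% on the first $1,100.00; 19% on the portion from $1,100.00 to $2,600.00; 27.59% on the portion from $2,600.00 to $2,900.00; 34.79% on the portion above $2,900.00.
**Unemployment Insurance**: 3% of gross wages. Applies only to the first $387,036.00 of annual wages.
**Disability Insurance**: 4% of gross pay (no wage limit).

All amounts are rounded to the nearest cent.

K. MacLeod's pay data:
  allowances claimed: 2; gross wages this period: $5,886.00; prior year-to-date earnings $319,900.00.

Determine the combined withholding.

Provincial Income Tax: taxable = $5,886.00 − 2×$217.00 = $5,452.00
  $480.63 + 34.79% × ($5,452.00 − $2,900.00) = $480.63 + 34.79% × $2,552.00 = $1,368.47
Unemployment Insurance: 3% × $5,886.00 = $176.58
Disability Insurance: 4% × $5,886.00 = $235.44
Total: $1,368.47 + $176.58 + $235.44 = $1,780.49

$1,780.49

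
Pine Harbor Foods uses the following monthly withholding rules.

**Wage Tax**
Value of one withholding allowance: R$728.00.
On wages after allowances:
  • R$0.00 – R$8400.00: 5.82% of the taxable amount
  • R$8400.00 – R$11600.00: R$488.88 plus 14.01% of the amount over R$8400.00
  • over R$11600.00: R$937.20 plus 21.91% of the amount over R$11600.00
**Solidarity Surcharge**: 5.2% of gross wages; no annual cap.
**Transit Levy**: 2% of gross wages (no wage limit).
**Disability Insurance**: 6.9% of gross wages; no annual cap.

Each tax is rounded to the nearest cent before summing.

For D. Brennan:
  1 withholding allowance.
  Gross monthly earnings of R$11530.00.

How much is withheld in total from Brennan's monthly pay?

Wage Tax: taxable = R$11530.00 − 1×R$728.00 = R$10802.00
  R$488.88 + 14.01% × (R$10802.00 − R$8400.00) = R$488.88 + 14.01% × R$2402.00 = R$825.40
Solidarity Surcharge: 5.2% × R$11530.00 = R$599.56
Transit Levy: 2% × R$11530.00 = R$230.60
Disability Insurance: 6.9% × R$11530.00 = R$795.57
Total: R$825.40 + R$599.56 + R$230.60 + R$795.57 = R$2451.13

R$2451.13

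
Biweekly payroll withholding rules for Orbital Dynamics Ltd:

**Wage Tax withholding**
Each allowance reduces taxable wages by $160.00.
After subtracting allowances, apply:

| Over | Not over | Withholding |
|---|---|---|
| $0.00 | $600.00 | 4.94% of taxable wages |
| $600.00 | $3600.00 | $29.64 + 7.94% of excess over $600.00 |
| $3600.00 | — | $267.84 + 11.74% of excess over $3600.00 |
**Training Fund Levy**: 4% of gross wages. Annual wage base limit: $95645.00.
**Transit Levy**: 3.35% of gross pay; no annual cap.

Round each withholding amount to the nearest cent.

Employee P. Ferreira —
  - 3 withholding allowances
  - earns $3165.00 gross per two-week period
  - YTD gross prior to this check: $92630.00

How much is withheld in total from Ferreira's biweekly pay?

Wage Tax: taxable = $3165.00 − 3×$160.00 = $2685.00
  $29.64 + 7.94% × ($2685.00 − $600.00) = $29.64 + 7.94% × $2085.00 = $195.19
Training Fund Levy: cap $95645.00 − YTD $92630.00 = $3015.00 subject; 4% × $3015.00 = $120.60
Transit Levy: 3.35% × $3165.00 = $106.03
Total: $195.19 + $120.60 + $106.03 = $421.82

$421.82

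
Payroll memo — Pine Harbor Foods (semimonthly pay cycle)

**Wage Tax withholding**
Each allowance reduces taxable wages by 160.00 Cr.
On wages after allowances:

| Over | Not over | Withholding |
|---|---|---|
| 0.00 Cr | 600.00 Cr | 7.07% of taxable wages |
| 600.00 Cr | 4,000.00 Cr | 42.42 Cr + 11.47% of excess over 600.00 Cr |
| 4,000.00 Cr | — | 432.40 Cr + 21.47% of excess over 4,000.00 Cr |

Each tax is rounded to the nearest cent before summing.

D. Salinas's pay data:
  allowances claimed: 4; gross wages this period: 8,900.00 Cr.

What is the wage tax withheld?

1,347.02 Cr

Wage Tax: taxable = 8,900.00 Cr − 4×160.00 Cr = 8,260.00 Cr
  432.40 Cr + 21.47% × (8,260.00 Cr − 4,000.00 Cr) = 432.40 Cr + 21.47% × 4,260.00 Cr = 1,347.02 Cr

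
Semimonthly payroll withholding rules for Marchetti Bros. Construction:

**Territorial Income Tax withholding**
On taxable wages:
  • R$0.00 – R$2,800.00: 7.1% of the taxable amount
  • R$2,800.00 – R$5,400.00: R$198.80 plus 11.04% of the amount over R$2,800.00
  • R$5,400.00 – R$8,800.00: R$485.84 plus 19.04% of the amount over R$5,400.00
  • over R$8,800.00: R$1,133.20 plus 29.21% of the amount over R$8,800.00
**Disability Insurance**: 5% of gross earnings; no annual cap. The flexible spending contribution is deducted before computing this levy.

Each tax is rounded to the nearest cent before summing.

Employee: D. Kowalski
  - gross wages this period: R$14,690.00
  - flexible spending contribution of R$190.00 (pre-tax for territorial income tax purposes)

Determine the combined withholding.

R$3,523.17

Territorial Income Tax: taxable = R$14,690.00 − R$190.00 = R$14,500.00
  R$1,133.20 + 29.21% × (R$14,500.00 − R$8,800.00) = R$1,133.20 + 29.21% × R$5,700.00 = R$2,798.17
Disability Insurance: 5% × R$14,500.00 = R$725.00
Total: R$2,798.17 + R$725.00 = R$3,523.17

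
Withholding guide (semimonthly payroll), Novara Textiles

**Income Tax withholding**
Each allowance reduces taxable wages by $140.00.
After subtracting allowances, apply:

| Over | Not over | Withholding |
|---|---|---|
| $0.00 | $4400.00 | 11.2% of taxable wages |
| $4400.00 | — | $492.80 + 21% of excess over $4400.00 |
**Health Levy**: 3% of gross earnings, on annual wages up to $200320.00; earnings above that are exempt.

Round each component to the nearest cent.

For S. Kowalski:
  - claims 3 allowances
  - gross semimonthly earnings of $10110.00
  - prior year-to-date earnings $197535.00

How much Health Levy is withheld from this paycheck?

$83.55

Health Levy: cap $200320.00 − YTD $197535.00 = $2785.00 subject; 3% × $2785.00 = $83.55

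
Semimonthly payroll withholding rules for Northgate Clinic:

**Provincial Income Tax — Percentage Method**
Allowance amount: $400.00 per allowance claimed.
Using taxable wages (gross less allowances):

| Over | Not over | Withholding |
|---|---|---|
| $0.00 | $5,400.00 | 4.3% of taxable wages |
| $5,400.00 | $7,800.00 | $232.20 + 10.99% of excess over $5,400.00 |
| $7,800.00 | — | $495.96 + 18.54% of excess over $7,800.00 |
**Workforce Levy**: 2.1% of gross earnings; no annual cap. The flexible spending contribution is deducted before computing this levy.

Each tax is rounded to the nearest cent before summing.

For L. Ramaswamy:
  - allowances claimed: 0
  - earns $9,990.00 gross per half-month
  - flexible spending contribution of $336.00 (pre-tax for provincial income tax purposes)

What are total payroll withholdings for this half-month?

Provincial Income Tax: taxable = $9,990.00 − $336.00 = $9,654.00
  $495.96 + 18.54% × ($9,654.00 − $7,800.00) = $495.96 + 18.54% × $1,854.00 = $839.69
Workforce Levy: 2.1% × $9,654.00 = $202.73
Total: $839.69 + $202.73 = $1,042.42

$1,042.42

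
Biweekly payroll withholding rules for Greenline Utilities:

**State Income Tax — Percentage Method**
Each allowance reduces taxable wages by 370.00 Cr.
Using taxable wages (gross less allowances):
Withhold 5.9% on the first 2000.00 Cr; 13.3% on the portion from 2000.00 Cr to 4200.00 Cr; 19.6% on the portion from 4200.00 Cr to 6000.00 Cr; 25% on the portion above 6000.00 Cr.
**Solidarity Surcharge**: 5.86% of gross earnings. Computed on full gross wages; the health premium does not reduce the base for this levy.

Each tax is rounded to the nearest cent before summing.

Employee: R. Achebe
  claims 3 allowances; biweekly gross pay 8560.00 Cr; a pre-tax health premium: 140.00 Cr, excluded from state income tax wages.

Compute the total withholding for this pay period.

State Income Tax: taxable = 8560.00 Cr − 140.00 Cr − 3×370.00 Cr = 7310.00 Cr
  763.40 Cr + 25% × (7310.00 Cr − 6000.00 Cr) = 763.40 Cr + 25% × 1310.00 Cr = 1090.90 Cr
Solidarity Surcharge: 5.86% × 8560.00 Cr = 501.62 Cr
Total: 1090.90 Cr + 501.62 Cr = 1592.52 Cr

1592.52 Cr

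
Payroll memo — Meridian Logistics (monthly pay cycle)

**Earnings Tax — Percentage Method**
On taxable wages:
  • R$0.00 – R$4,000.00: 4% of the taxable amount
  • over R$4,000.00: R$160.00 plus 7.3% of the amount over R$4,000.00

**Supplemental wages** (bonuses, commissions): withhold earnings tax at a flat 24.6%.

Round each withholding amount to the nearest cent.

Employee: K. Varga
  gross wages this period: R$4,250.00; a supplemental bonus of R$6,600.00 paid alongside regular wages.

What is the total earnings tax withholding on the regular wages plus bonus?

Earnings Tax: taxable = R$4,250.00
  R$160.00 + 7.3% × (R$4,250.00 − R$4,000.00) = R$160.00 + 7.3% × R$250.00 = R$178.25
Supplemental (24.6% flat on bonus): 24.6% × R$6,600.00 = R$1,623.60
Total earnings tax: R$178.25 + R$1,623.60 = R$1,801.85

R$1,801.85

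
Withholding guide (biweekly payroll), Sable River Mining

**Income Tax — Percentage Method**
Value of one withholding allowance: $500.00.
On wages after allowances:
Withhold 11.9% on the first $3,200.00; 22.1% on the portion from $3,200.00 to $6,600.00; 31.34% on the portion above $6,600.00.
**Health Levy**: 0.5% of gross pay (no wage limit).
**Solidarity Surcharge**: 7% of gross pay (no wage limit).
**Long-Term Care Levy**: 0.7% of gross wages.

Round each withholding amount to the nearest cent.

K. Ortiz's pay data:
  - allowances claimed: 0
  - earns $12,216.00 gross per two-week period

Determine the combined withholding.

Income Tax: taxable = $12,216.00
  $1,132.20 + 31.34% × ($12,216.00 − $6,600.00) = $1,132.20 + 31.34% × $5,616.00 = $2,892.25
Health Levy: 0.5% × $12,216.00 = $61.08
Solidarity Surcharge: 7% × $12,216.00 = $855.12
Long-Term Care Levy: 0.7% × $12,216.00 = $85.51
Total: $2,892.25 + $61.08 + $855.12 + $85.51 = $3,893.96

$3,893.96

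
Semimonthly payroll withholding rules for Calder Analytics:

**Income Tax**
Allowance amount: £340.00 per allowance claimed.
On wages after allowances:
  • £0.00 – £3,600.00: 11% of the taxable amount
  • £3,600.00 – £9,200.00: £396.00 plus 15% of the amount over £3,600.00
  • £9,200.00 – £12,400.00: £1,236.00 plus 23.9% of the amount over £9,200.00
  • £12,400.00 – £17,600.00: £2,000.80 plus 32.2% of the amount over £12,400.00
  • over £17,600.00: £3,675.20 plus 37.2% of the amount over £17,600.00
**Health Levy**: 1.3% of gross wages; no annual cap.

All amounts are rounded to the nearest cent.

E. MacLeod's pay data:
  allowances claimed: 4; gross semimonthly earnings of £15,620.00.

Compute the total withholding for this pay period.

£2,802.78

Income Tax: taxable = £15,620.00 − 4×£340.00 = £14,260.00
  £2,000.80 + 32.2% × (£14,260.00 − £12,400.00) = £2,000.80 + 32.2% × £1,860.00 = £2,599.72
Health Levy: 1.3% × £15,620.00 = £203.06
Total: £2,599.72 + £203.06 = £2,802.78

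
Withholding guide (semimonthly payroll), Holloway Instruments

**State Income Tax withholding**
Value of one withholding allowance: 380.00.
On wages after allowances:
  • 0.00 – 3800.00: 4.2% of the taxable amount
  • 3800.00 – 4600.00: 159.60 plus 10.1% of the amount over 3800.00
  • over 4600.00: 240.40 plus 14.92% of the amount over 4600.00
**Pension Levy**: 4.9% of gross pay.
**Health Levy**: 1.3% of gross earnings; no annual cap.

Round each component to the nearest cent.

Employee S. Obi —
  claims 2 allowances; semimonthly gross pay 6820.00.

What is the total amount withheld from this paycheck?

State Income Tax: taxable = 6820.00 − 2×380.00 = 6060.00
  240.40 + 14.92% × (6060.00 − 4600.00) = 240.40 + 14.92% × 1460.00 = 458.23
Pension Levy: 4.9% × 6820.00 = 334.18
Health Levy: 1.3% × 6820.00 = 88.66
Total: 458.23 + 334.18 + 88.66 = 881.07

881.07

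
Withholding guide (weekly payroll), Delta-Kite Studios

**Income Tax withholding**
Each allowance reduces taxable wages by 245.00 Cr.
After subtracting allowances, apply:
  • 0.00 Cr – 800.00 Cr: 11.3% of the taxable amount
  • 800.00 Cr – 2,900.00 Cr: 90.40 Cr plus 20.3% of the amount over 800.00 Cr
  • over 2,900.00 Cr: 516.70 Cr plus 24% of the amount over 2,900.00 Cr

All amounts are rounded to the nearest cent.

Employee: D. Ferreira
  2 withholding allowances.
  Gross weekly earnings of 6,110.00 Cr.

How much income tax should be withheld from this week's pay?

1,169.50 Cr

Income Tax: taxable = 6,110.00 Cr − 2×245.00 Cr = 5,620.00 Cr
  516.70 Cr + 24% × (5,620.00 Cr − 2,900.00 Cr) = 516.70 Cr + 24% × 2,720.00 Cr = 1,169.50 Cr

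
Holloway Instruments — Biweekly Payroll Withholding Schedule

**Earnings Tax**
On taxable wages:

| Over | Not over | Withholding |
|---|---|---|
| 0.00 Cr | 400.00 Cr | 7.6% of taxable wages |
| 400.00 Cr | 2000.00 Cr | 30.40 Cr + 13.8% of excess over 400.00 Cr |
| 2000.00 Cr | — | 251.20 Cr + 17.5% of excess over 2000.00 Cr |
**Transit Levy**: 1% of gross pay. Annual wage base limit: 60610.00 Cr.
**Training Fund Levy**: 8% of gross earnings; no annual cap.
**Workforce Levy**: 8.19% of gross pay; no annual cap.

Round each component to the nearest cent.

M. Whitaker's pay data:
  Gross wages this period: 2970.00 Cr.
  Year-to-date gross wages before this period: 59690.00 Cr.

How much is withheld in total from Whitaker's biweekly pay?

910.99 Cr

Earnings Tax: taxable = 2970.00 Cr
  251.20 Cr + 17.5% × (2970.00 Cr − 2000.00 Cr) = 251.20 Cr + 17.5% × 970.00 Cr = 420.95 Cr
Transit Levy: cap 60610.00 Cr − YTD 59690.00 Cr = 920.00 Cr subject; 1% × 920.00 Cr = 9.20 Cr
Training Fund Levy: 8% × 2970.00 Cr = 237.60 Cr
Workforce Levy: 8.19% × 2970.00 Cr = 243.24 Cr
Total: 420.95 Cr + 9.20 Cr + 237.60 Cr + 243.24 Cr = 910.99 Cr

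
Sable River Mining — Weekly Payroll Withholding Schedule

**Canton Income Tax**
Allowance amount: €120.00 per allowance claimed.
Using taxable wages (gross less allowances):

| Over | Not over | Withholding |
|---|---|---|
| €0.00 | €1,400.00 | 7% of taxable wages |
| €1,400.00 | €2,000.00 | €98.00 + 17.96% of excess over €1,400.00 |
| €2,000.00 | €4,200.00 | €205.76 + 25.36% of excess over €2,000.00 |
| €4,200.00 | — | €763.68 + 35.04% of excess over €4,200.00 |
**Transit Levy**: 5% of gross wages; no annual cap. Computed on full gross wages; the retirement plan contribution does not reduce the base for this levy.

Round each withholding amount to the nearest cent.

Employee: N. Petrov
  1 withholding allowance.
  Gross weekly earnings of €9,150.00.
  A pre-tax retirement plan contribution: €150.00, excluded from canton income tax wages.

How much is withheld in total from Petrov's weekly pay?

€2,861.05

Canton Income Tax: taxable = €9,150.00 − €150.00 − 1×€120.00 = €8,880.00
  €763.68 + 35.04% × (€8,880.00 − €4,200.00) = €763.68 + 35.04% × €4,680.00 = €2,403.55
Transit Levy: 5% × €9,150.00 = €457.50
Total: €2,403.55 + €457.50 = €2,861.05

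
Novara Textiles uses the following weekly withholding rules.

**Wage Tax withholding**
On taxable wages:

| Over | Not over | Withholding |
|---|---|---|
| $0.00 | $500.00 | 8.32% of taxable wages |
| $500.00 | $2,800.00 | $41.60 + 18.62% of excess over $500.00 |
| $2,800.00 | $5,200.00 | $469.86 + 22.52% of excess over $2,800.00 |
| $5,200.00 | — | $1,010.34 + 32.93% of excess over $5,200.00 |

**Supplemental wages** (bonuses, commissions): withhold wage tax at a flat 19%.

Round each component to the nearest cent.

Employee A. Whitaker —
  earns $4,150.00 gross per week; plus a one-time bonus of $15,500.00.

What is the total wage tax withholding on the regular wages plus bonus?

$3,718.88

Wage Tax: taxable = $4,150.00
  $469.86 + 22.52% × ($4,150.00 − $2,800.00) = $469.86 + 22.52% × $1,350.00 = $773.88
Supplemental (19% flat on bonus): 19% × $15,500.00 = $2,945.00
Total wage tax: $773.88 + $2,945.00 = $3,718.88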